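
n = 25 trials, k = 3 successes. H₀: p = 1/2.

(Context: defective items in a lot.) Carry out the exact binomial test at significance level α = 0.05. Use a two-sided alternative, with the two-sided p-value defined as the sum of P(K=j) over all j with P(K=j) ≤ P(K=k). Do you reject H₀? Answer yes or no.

reject H₀: yes

Exact binomial: n=25, k=3, p₀=1/2=0.5000
P(X=j) = C(n,j)·p₀^j·(1−p₀)^(n−j); p = Σ P(X=j) over j with P(X=j) ≤ P(X=3)
p-value (two-sided) = 0.00016
At α=0.05: p < α → reject H₀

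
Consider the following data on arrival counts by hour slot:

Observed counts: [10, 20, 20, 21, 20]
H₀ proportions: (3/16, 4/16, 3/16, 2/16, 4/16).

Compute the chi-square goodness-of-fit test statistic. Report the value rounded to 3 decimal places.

test statistic = 12.238

n = 91; E_i = n·p_i = [17.06, 22.75, 17.06, 11.38, 22.75]
χ² = (10−17.06)²/17.06 + (20−22.75)²/22.75 + (20−17.06)²/17.06 + (21−11.38)²/11.38 + (20−22.75)²/22.75 = 12.2381
df = 4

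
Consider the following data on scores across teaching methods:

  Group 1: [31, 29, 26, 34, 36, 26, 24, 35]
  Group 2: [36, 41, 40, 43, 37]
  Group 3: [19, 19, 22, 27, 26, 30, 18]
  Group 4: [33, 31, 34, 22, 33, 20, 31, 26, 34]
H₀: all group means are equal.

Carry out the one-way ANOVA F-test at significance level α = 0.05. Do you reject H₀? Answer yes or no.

Group means [30.12, 39.40, 23.00, 29.33], grand mean 29.759
SSB = Σnᵢ(x̄ᵢ−x̄)² = 787.235; SSW = ΣΣ(x−x̄ᵢ)² = 540.075
MSB = 787.235/3 = 262.4118; MSW = 540.075/25 = 21.6030
F = MSB/MSW = 12.1470
df = (3, 25)
p-value (upper-tail) = 0.00004
At α=0.05: p < α → reject H₀

reject H₀: yes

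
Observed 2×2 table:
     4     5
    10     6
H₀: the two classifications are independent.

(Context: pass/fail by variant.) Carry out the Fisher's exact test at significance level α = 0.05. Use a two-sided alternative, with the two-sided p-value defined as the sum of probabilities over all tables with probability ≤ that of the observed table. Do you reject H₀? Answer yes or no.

reject H₀: no

Margins: r₁=9, r₂=16, c₁=14, c₂=11, n=25
p_obs = C(9,4)·C(16,10)/C(25,14); sum pmf over tables with pmf ≤ p_obs
p-value (two-sided) = 0.43408
At α=0.05: p ≥ α → fail to reject H₀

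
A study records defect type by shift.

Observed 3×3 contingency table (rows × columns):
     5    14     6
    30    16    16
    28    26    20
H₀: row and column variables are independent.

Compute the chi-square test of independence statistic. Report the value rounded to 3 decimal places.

test statistic = 8.471

Row totals [25, 62, 74], col totals [63, 56, 42], n=161
χ² = (5−9.78)²/9.78 + (14−8.70)²/8.70 + (6−6.52)²/6.52 + (30−24.26)²/24.26 + (16−21.57)²/21.57 + (16−16.17)²/16.17 + (28−28.96)²/28.96 + (26−25.74)²/25.74 + (20−19.30)²/19.30 = 8.4706
df = 4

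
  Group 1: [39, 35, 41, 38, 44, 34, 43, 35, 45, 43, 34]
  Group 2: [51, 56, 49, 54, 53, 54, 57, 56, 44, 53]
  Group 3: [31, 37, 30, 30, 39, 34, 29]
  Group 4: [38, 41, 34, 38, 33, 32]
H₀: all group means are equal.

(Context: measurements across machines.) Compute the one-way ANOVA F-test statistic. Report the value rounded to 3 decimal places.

Group means [39.18, 52.70, 32.86, 36.00], grand mean 41.294
SSB = Σnᵢ(x̄ᵢ−x̄)² = 2016.465; SSW = ΣΣ(x−x̄ᵢ)² = 468.594
MSB = 2016.465/3 = 672.1551; MSW = 468.594/30 = 15.6198
F = MSB/MSW = 43.0323
df = (3, 30)

test statistic = 43.032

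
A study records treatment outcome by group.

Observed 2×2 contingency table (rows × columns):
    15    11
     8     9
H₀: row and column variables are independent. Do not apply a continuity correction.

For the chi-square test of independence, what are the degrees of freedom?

df = (r−1)(c−1) = (2−1)·(2−1) = 1

degrees of freedom = 1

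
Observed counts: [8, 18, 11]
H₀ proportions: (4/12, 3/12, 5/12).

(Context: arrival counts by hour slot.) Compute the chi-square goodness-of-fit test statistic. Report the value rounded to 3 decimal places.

n = 37; E_i = n·p_i = [12.33, 9.25, 15.42]
χ² = (8−12.33)²/12.33 + (18−9.25)²/9.25 + (11−15.42)²/15.42 = 11.0649
df = 2

test statistic = 11.065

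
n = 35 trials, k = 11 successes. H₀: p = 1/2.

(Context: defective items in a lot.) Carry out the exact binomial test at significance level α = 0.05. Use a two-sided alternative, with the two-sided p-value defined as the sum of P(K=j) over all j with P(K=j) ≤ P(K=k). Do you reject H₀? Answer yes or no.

reject H₀: yes

Exact binomial: n=35, k=11, p₀=1/2=0.5000
P(X=j) = C(n,j)·p₀^j·(1−p₀)^(n−j); p = Σ P(X=j) over j with P(X=j) ≤ P(X=11)
p-value (two-sided) = 0.04096
At α=0.05: p < α → reject H₀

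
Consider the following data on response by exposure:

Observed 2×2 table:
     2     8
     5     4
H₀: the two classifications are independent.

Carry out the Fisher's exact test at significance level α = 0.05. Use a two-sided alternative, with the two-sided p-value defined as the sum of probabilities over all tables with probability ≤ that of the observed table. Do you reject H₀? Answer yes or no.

reject H₀: no

Margins: r₁=10, r₂=9, c₁=7, c₂=12, n=19
p_obs = C(10,2)·C(9,5)/C(19,7); sum pmf over tables with pmf ≤ p_obs
p-value (two-sided) = 0.16980
At α=0.05: p ≥ α → fail to reject H₀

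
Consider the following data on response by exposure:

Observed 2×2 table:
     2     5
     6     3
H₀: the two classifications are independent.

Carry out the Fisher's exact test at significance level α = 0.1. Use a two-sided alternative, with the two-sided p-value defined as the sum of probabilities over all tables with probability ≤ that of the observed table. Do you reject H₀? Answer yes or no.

reject H₀: no

Margins: r₁=7, r₂=9, c₁=8, c₂=8, n=16
p_obs = C(7,2)·C(9,6)/C(16,8); sum pmf over tables with pmf ≤ p_obs
p-value (two-sided) = 0.31469
At α=0.1: p ≥ α → fail to reject H₀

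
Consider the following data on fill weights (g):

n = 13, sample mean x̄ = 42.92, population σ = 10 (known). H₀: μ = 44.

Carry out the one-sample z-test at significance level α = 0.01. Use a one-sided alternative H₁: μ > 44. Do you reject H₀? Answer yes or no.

SE = σ/√n = 10/√13 = 2.7735
z = (x̄−μ₀)/SE = (42.92−44)/2.7735 = -0.3894
p-value (one-sided, H₁ greater) = 0.65151
At α=0.01: p ≥ α → fail to reject H₀

reject H₀: no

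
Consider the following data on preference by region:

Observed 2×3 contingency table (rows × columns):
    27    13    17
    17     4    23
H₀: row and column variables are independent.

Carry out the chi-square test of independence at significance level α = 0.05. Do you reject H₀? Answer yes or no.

reject H₀: yes

Row totals [57, 44], col totals [44, 17, 40], n=101
χ² = (27−24.83)²/24.83 + (13−9.59)²/9.59 + (17−22.57)²/22.57 + (17−19.17)²/19.17 + (4−7.41)²/7.41 + (23−17.43)²/17.43 = 6.3697
df = 2
p-value (upper-tail) = 0.04138
At α=0.05: p < α → reject H₀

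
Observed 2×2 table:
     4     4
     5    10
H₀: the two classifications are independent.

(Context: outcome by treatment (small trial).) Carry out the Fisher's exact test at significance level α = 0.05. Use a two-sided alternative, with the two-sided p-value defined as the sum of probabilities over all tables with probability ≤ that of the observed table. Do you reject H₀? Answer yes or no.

Margins: r₁=8, r₂=15, c₁=9, c₂=14, n=23
p_obs = C(8,4)·C(15,5)/C(23,9); sum pmf over tables with pmf ≤ p_obs
p-value (two-sided) = 0.65702
At α=0.05: p ≥ α → fail to reject H₀

reject H₀: no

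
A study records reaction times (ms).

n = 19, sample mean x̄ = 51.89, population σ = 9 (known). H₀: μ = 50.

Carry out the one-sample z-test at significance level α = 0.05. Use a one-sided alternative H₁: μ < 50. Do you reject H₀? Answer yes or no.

SE = σ/√n = 9/√19 = 2.0647
z = (x̄−μ₀)/SE = (51.89−50)/2.0647 = 0.9154
p-value (one-sided, H₁ less) = 0.82000
At α=0.05: p ≥ α → fail to reject H₀

reject H₀: no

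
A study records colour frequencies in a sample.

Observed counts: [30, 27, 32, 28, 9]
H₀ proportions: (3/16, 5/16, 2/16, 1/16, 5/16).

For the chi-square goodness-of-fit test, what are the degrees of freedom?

df = k − 1 = 5 − 1 = 4

degrees of freedom = 4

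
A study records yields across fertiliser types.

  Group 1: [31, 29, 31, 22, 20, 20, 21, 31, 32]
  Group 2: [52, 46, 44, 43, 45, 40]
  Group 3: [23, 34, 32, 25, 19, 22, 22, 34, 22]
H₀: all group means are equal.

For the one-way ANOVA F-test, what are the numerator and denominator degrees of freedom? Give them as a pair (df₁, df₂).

degrees of freedom = [2, 21]

k = 3 groups, N = 24 total
df = (k−1, N−k) = (3−1, 24−3) = (2, 21)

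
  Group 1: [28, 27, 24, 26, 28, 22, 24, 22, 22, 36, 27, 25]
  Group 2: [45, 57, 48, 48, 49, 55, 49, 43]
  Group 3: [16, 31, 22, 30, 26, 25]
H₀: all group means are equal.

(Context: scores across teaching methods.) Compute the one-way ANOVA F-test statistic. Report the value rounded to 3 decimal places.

test statistic = 75.420

Group means [25.92, 49.25, 25.00], grand mean 32.885
SSB = Σnᵢ(x̄ᵢ−x̄)² = 3098.237; SSW = ΣΣ(x−x̄ᵢ)² = 472.417
MSB = 3098.237/2 = 1549.1186; MSW = 472.417/23 = 20.5399
F = MSB/MSW = 75.4201
df = (2, 23)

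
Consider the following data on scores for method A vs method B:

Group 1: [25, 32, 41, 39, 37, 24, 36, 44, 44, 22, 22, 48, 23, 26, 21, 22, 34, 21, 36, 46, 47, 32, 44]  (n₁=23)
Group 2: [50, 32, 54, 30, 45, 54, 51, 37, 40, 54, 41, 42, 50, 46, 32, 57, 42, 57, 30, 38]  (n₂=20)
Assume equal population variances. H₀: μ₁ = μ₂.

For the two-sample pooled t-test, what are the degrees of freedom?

df = n₁ + n₂ − 2 = 23 + 20 − 2 = 41

degrees of freedom = 41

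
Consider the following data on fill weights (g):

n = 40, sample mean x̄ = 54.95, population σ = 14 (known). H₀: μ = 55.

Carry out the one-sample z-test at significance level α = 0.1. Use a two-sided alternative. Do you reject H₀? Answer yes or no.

reject H₀: no

SE = σ/√n = 14/√40 = 2.2136
z = (x̄−μ₀)/SE = (54.95−55)/2.2136 = -0.0226
p-value (two-sided) = 0.98198
At α=0.1: p ≥ α → fail to reject H₀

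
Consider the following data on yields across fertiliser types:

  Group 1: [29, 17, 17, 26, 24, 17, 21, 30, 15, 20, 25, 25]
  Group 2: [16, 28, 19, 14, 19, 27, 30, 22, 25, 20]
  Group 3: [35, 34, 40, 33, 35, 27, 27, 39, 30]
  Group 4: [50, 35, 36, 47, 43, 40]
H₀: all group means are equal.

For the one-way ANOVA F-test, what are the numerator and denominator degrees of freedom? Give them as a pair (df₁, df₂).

degrees of freedom = [3, 33]

k = 4 groups, N = 37 total
df = (k−1, N−k) = (4−1, 37−4) = (3, 33)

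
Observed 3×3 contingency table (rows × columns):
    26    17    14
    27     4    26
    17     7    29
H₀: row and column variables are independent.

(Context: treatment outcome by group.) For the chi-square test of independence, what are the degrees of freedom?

df = (r−1)(c−1) = (3−1)·(3−1) = 4

degrees of freedom = 4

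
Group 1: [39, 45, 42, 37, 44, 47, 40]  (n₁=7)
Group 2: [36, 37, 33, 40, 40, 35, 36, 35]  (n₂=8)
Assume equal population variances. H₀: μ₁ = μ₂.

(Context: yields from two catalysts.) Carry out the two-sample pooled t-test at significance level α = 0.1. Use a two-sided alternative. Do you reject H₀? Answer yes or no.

x̄₁=42.000, s₁=3.559, n₁=7
x̄₂=36.500, s₂=2.449, n₂=8
s_p² = [6·3.559² + 7·2.449²]/13 = 9.0769
SE = √(s_p²·(1/7+1/8)) = 1.5593
t = (42.000−36.500)/1.5593 = 3.5273
df = 13
p-value (two-sided) = 0.00371
At α=0.1: p < α → reject H₀

reject H₀: yes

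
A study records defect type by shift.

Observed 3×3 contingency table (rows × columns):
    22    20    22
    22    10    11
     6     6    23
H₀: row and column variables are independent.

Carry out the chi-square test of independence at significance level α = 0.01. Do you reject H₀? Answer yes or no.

Row totals [64, 43, 35], col totals [50, 36, 56], n=142
χ² = (22−22.54)²/22.54 + (20−16.23)²/16.23 + (22−25.24)²/25.24 + (22−15.14)²/15.14 + (10−10.90)²/10.90 + (11−16.96)²/16.96 + (6−12.32)²/12.32 + (6−8.87)²/8.87 + (23−13.80)²/13.80 = 16.8854
df = 4
p-value (upper-tail) = 0.00203
At α=0.01: p < α → reject H₀

reject H₀: yes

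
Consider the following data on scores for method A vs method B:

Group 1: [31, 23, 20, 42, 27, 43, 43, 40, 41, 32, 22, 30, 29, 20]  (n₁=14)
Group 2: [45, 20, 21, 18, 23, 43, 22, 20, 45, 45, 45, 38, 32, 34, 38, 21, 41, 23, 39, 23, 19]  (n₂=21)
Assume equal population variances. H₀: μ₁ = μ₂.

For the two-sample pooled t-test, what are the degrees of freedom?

degrees of freedom = 33

df = n₁ + n₂ − 2 = 14 + 21 − 2 = 33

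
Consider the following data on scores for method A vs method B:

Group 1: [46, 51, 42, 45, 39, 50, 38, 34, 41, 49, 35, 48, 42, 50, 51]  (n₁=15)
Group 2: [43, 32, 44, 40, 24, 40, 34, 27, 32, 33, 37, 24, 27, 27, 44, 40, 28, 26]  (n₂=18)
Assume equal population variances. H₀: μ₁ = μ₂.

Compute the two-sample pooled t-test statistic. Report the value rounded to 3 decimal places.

test statistic = 4.650

x̄₁=44.067, s₁=5.824, n₁=15
x̄₂=33.444, s₂=7.065, n₂=18
s_p² = [14·5.824² + 17·7.065²]/31 = 42.6896
SE = √(s_p²·(1/15+1/18)) = 2.2842
t = (44.067−33.444)/2.2842 = 4.6503
df = 31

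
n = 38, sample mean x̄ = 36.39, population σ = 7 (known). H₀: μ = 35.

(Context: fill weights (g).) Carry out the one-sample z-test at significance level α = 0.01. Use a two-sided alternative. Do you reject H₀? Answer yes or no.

reject H₀: no

SE = σ/√n = 7/√38 = 1.1355
z = (x̄−μ₀)/SE = (36.39−35)/1.1355 = 1.2241
p-value (two-sided) = 0.22092
At α=0.01: p ≥ α → fail to reject H₀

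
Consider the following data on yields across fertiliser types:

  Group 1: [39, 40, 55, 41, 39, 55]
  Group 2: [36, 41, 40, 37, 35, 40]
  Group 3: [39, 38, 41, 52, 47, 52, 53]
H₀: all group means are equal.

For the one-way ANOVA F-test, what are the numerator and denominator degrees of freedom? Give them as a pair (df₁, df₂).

degrees of freedom = [2, 16]

k = 3 groups, N = 19 total
df = (k−1, N−k) = (3−1, 19−3) = (2, 16)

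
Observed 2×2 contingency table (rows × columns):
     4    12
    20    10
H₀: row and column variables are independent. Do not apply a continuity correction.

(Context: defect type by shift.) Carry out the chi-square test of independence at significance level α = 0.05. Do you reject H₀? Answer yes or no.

Row totals [16, 30], col totals [24, 22], n=46
χ² = (4−8.35)²/8.35 + (12−7.65)²/7.65 + (20−15.65)²/15.65 + (10−14.35)²/14.35 = 7.2601
df = 1
p-value (upper-tail) = 0.00705
At α=0.05: p < α → reject H₀

reject H₀: yes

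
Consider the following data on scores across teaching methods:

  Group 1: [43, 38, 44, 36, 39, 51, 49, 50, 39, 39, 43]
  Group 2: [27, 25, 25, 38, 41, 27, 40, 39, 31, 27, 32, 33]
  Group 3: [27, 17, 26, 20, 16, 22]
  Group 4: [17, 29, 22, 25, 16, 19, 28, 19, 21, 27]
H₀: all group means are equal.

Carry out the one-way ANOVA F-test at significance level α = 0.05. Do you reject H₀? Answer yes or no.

reject H₀: yes

Group means [42.82, 32.08, 21.33, 22.30], grand mean 30.949
SSB = Σnᵢ(x̄ᵢ−x̄)² = 2867.911; SSW = ΣΣ(x−x̄ᵢ)² = 977.986
MSB = 2867.911/3 = 955.9704; MSW = 977.986/35 = 27.9425
F = MSB/MSW = 34.2121
df = (3, 35)
p-value (upper-tail) = 0.00000
At α=0.05: p < α → reject H₀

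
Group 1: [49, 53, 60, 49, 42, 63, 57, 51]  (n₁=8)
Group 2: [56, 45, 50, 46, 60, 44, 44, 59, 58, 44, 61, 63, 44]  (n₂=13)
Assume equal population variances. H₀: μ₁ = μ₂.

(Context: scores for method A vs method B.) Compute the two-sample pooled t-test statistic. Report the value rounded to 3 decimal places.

test statistic = 0.348

x̄₁=53.000, s₁=6.782, n₁=8
x̄₂=51.846, s₂=7.701, n₂=13
s_p² = [7·6.782² + 12·7.701²]/19 = 54.4049
SE = √(s_p²·(1/8+1/13)) = 3.3145
t = (53.000−51.846)/3.3145 = 0.3481
df = 19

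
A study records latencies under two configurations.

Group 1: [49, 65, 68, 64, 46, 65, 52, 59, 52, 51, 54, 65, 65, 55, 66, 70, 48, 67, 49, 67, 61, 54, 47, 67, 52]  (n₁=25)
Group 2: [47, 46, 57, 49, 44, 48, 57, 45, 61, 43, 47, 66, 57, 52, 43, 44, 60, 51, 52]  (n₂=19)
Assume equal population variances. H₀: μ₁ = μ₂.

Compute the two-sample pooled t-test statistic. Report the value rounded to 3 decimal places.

x̄₁=58.320, s₁=7.946, n₁=25
x̄₂=51.000, s₂=6.864, n₂=19
s_p² = [24·7.946² + 18·6.864²]/42 = 56.2724
SE = √(s_p²·(1/25+1/19)) = 2.2831
t = (58.320−51.000)/2.2831 = 3.2062
df = 42

test statistic = 3.206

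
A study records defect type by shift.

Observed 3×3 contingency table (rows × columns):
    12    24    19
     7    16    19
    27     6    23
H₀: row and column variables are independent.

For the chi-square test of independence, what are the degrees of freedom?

degrees of freedom = 4

df = (r−1)(c−1) = (3−1)·(3−1) = 4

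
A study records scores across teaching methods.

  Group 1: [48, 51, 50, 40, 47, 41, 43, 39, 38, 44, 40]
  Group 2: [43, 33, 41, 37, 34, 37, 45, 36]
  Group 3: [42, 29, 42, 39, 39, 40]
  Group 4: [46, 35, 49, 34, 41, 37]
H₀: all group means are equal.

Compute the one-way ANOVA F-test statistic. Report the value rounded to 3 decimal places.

test statistic = 2.486

Group means [43.73, 38.25, 38.50, 40.33], grand mean 40.645
SSB = Σnᵢ(x̄ᵢ−x̄)² = 178.582; SSW = ΣΣ(x−x̄ᵢ)² = 646.515
MSB = 178.582/3 = 59.5272; MSW = 646.515/27 = 23.9450
F = MSB/MSW = 2.4860
df = (3, 27)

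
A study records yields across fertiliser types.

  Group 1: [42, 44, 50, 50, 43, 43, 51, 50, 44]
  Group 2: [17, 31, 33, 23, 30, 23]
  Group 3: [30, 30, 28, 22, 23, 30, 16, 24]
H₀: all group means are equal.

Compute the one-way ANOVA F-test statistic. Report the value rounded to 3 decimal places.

test statistic = 48.495

Group means [46.33, 26.17, 25.38], grand mean 33.783
SSB = Σnᵢ(x̄ᵢ−x̄)² = 2331.205; SSW = ΣΣ(x−x̄ᵢ)² = 480.708
MSB = 2331.205/2 = 1165.6024; MSW = 480.708/20 = 24.0354
F = MSB/MSW = 48.4952
df = (2, 20)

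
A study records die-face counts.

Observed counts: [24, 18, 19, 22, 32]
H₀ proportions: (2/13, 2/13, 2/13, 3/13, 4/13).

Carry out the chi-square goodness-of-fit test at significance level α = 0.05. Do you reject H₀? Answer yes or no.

reject H₀: no

n = 115; E_i = n·p_i = [17.69, 17.69, 17.69, 26.54, 35.38]
χ² = (24−17.69)²/17.69 + (18−17.69)²/17.69 + (19−17.69)²/17.69 + (22−26.54)²/26.54 + (32−35.38)²/35.38 = 3.4507
df = 4
p-value (upper-tail) = 0.48541
At α=0.05: p ≥ α → fail to reject H₀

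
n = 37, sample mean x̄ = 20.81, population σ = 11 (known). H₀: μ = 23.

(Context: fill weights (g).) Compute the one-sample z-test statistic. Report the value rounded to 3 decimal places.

SE = σ/√n = 11/√37 = 1.8084
z = (x̄−μ₀)/SE = (20.81−23)/1.8084 = -1.2110

test statistic = -1.211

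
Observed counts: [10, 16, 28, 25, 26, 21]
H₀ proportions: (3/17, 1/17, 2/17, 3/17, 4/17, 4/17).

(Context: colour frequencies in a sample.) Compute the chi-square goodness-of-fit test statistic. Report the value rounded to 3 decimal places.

n = 126; E_i = n·p_i = [22.24, 7.41, 14.82, 22.24, 29.65, 29.65]
χ² = (10−22.24)²/22.24 + (16−7.41)²/7.41 + (28−14.82)²/14.82 + (25−22.24)²/22.24 + (26−29.65)²/29.65 + (21−29.65)²/29.65 = 31.7110
df = 5

test statistic = 31.711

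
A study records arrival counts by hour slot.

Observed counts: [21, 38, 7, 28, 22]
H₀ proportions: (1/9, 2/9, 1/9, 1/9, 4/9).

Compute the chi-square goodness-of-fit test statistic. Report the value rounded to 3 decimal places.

n = 116; E_i = n·p_i = [12.89, 25.78, 12.89, 12.89, 51.56]
χ² = (21−12.89)²/12.89 + (38−25.78)²/25.78 + (7−12.89)²/12.89 + (28−12.89)²/12.89 + (22−51.56)²/51.56 = 48.2500
df = 4

test statistic = 48.250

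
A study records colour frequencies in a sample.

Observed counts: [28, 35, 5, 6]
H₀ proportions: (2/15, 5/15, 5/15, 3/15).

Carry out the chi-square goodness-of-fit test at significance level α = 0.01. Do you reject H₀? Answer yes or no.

n = 74; E_i = n·p_i = [9.87, 24.67, 24.67, 14.80]
χ² = (28−9.87)²/9.87 + (35−24.67)²/24.67 + (5−24.67)²/24.67 + (6−14.80)²/14.80 = 58.5676
df = 3
p-value (upper-tail) = 0.00000
At α=0.01: p < α → reject H₀

reject H₀: yes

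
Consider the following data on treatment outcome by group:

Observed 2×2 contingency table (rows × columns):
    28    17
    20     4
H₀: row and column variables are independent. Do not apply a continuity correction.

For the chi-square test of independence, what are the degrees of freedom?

degrees of freedom = 1

df = (r−1)(c−1) = (2−1)·(2−1) = 1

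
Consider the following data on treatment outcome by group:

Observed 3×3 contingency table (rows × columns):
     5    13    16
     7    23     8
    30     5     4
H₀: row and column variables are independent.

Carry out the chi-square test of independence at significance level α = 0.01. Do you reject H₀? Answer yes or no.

Row totals [34, 38, 39], col totals [42, 41, 28], n=111
χ² = (5−12.86)²/12.86 + (13−12.56)²/12.56 + (16−8.58)²/8.58 + (7−14.38)²/14.38 + (23−14.04)²/14.04 + (8−9.59)²/9.59 + (30−14.76)²/14.76 + (5−14.41)²/14.41 + (4−9.84)²/9.84 = 46.3731
df = 4
p-value (upper-tail) = 0.00000
At α=0.01: p < α → reject H₀

reject H₀: yes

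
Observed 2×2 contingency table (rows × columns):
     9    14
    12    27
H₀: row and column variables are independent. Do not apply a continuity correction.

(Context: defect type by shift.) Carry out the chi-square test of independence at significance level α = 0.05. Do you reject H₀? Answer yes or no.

reject H₀: no

Row totals [23, 39], col totals [21, 41], n=62
χ² = (9−7.79)²/7.79 + (14−15.21)²/15.21 + (12−13.21)²/13.21 + (27−25.79)²/25.79 = 0.4516
df = 1
p-value (upper-tail) = 0.50159
At α=0.05: p ≥ α → fail to reject H₀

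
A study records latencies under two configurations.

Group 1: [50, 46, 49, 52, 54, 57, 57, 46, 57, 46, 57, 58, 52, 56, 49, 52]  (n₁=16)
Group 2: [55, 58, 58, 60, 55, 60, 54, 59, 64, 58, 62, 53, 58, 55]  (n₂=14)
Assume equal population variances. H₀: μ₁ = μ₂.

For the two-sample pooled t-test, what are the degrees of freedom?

degrees of freedom = 28

df = n₁ + n₂ − 2 = 16 + 14 − 2 = 28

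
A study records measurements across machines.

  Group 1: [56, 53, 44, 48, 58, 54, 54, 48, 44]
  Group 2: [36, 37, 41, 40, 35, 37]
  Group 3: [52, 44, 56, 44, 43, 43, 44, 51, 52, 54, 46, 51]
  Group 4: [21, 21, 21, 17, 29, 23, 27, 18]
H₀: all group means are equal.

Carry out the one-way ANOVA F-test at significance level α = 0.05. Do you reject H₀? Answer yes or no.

Group means [51.00, 37.67, 48.33, 22.12], grand mean 41.200
SSB = Σnᵢ(x̄ᵢ−x̄)² = 4460.725; SSW = ΣΣ(x−x̄ᵢ)² = 608.875
MSB = 4460.725/3 = 1486.9083; MSW = 608.875/31 = 19.6411
F = MSB/MSW = 75.7038
df = (3, 31)
p-value (upper-tail) = 0.00000
At α=0.05: p < α → reject H₀

reject H₀: yes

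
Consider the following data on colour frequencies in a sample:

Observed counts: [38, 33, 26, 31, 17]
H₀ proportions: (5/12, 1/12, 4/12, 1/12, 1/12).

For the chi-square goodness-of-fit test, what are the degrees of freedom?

df = k − 1 = 5 − 1 = 4

degrees of freedom = 4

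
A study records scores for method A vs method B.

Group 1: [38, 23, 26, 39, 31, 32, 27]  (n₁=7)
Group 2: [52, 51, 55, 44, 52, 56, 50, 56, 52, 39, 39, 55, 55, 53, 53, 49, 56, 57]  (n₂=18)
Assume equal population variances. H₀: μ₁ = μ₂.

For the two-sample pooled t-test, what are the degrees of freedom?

degrees of freedom = 23

df = n₁ + n₂ − 2 = 7 + 18 − 2 = 23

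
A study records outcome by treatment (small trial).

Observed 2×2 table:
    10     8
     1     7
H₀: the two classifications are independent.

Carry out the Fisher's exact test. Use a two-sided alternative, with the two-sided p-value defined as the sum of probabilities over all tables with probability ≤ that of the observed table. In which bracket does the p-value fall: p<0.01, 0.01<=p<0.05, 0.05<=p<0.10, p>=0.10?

p-value bracket: 0.05<=p<0.10

Margins: r₁=18, r₂=8, c₁=11, c₂=15, n=26
p_obs = C(18,10)·C(8,1)/C(26,11); sum pmf over tables with pmf ≤ p_obs
p-value (two-sided) = 0.08375
→ bracket: 0.05<=p<0.10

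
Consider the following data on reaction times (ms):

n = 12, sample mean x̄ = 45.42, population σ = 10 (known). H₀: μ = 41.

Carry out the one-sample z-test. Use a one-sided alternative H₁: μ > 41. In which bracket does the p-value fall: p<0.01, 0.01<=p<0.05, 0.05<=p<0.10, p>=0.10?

SE = σ/√n = 10/√12 = 2.8868
z = (x̄−μ₀)/SE = (45.42−41)/2.8868 = 1.5311
p-value (one-sided, H₁ greater) = 0.06287
→ bracket: 0.05<=p<0.10

p-value bracket: 0.05<=p<0.10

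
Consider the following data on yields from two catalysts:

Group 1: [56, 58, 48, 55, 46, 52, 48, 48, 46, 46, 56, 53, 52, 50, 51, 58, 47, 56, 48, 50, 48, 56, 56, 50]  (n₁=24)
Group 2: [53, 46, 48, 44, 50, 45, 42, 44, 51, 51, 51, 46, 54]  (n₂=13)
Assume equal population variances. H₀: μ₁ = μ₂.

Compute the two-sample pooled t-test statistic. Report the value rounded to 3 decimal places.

x̄₁=51.417, s₁=4.064, n₁=24
x̄₂=48.077, s₂=3.840, n₂=13
s_p² = [23·4.064² + 12·3.840²]/35 = 15.9073
SE = √(s_p²·(1/24+1/13)) = 1.3735
t = (51.417−48.077)/1.3735 = 2.4316
df = 35

test statistic = 2.432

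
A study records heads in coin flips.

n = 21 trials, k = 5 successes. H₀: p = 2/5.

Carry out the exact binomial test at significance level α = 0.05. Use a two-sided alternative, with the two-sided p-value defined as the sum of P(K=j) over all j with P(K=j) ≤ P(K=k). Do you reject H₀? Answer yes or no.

Exact binomial: n=21, k=5, p₀=2/5=0.4000
P(X=j) = C(n,j)·p₀^j·(1−p₀)^(n−j); p = Σ P(X=j) over j with P(X=j) ≤ P(X=5)
p-value (two-sided) = 0.18066
At α=0.05: p ≥ α → fail to reject H₀

reject H₀: no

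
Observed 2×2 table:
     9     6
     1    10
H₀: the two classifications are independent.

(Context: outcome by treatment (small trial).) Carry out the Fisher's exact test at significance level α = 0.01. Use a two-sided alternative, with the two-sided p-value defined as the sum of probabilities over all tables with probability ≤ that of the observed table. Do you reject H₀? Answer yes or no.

reject H₀: no

Margins: r₁=15, r₂=11, c₁=10, c₂=16, n=26
p_obs = C(15,9)·C(11,1)/C(26,10); sum pmf over tables with pmf ≤ p_obs
p-value (two-sided) = 0.01435
At α=0.01: p ≥ α → fail to reject H₀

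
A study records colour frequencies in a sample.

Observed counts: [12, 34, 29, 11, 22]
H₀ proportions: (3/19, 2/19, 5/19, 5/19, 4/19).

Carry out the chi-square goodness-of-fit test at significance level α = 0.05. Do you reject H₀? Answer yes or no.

n = 108; E_i = n·p_i = [17.05, 11.37, 28.42, 28.42, 22.74]
χ² = (12−17.05)²/17.05 + (34−11.37)²/11.37 + (29−28.42)²/28.42 + (11−28.42)²/28.42 + (22−22.74)²/22.74 = 57.2648
df = 4
p-value (upper-tail) = 0.00000
At α=0.05: p < α → reject H₀

reject H₀: yes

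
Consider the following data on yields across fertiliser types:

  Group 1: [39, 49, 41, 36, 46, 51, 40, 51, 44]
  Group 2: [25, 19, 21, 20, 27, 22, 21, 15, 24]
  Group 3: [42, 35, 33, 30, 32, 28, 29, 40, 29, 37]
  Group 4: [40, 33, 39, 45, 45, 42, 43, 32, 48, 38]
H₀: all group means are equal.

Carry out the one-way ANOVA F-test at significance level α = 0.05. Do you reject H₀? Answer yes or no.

reject H₀: yes

Group means [44.11, 21.56, 33.50, 40.50], grand mean 35.026
SSB = Σnᵢ(x̄ᵢ−x̄)² = 2698.863; SSW = ΣΣ(x−x̄ᵢ)² = 798.111
MSB = 2698.863/3 = 899.6209; MSW = 798.111/34 = 23.4739
F = MSB/MSW = 38.3244
df = (3, 34)
p-value (upper-tail) = 0.00000
At α=0.05: p < α → reject H₀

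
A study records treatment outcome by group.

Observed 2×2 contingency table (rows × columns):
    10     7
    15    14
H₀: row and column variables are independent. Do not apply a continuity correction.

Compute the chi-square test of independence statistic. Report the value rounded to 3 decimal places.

test statistic = 0.218

Row totals [17, 29], col totals [25, 21], n=46
χ² = (10−9.24)²/9.24 + (7−7.76)²/7.76 + (15−15.76)²/15.76 + (14−13.24)²/13.24 = 0.2177
df = 1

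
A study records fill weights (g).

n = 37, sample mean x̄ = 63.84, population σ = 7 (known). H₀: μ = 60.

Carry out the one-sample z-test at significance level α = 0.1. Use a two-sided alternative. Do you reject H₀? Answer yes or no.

reject H₀: yes

SE = σ/√n = 7/√37 = 1.1508
z = (x̄−μ₀)/SE = (63.84−60)/1.1508 = 3.3368
p-value (two-sided) = 0.00085
At α=0.1: p < α → reject H₀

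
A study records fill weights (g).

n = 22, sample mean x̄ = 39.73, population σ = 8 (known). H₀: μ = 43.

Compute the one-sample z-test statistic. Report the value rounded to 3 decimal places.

test statistic = -1.917

SE = σ/√n = 8/√22 = 1.7056
z = (x̄−μ₀)/SE = (39.73−43)/1.7056 = -1.9172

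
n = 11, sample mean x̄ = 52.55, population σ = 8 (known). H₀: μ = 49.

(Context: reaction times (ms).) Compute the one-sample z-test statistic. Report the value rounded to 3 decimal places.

SE = σ/√n = 8/√11 = 2.4121
z = (x̄−μ₀)/SE = (52.55−49)/2.4121 = 1.4718

test statistic = 1.472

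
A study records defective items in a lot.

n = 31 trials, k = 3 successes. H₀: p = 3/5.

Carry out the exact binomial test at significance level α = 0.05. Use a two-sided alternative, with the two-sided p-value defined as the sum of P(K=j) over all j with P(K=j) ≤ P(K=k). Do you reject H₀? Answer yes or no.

reject H₀: yes

Exact binomial: n=31, k=3, p₀=3/5=0.6000
P(X=j) = C(n,j)·p₀^j·(1−p₀)^(n−j); p = Σ P(X=j) over j with P(X=j) ≤ P(X=3)
p-value (two-sided) = 0.00000
At α=0.05: p < α → reject H₀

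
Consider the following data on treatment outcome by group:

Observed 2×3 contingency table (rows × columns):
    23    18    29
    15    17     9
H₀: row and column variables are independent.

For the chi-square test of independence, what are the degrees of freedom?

df = (r−1)(c−1) = (2−1)·(3−1) = 2

degrees of freedom = 2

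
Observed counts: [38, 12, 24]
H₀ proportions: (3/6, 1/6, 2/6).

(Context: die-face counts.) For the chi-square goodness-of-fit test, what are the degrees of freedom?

df = k − 1 = 3 − 1 = 2

degrees of freedom = 2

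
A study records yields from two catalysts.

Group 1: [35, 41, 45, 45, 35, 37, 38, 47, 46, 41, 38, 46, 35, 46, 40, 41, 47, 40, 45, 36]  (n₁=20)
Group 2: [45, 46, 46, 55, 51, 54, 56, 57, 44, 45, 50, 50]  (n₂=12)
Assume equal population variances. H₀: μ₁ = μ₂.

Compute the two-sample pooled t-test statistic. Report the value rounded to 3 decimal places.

test statistic = -5.302

x̄₁=41.200, s₁=4.372, n₁=20
x̄₂=49.917, s₂=4.719, n₂=12
s_p² = [19·4.372² + 11·4.719²]/30 = 20.2706
SE = √(s_p²·(1/20+1/12)) = 1.6440
t = (41.200−49.917)/1.6440 = -5.3021
df = 30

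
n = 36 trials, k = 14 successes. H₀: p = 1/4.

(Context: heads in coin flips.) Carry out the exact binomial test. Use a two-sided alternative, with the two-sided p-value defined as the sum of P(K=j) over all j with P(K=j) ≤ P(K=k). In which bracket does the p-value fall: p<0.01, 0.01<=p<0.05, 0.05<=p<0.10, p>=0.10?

p-value bracket: 0.05<=p<0.10

Exact binomial: n=36, k=14, p₀=1/4=0.2500
P(X=j) = C(n,j)·p₀^j·(1−p₀)^(n−j); p = Σ P(X=j) over j with P(X=j) ≤ P(X=14)
p-value (two-sided) = 0.08030
→ bracket: 0.05<=p<0.10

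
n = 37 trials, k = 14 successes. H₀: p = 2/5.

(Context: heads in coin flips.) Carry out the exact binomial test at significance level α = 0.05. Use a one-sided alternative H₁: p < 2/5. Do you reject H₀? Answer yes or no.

Exact binomial: n=37, k=14, p₀=2/5=0.4000
P(X≤14) from Σ C(n,i)·p₀^i·(1−p₀)^(n−i)
p-value (one-sided, H₁ less) = 0.46446
At α=0.05: p ≥ α → fail to reject H₀

reject H₀: no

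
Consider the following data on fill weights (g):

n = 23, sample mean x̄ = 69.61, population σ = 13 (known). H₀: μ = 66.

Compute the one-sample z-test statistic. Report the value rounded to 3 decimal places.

test statistic = 1.332

SE = σ/√n = 13/√23 = 2.7107
z = (x̄−μ₀)/SE = (69.61−66)/2.7107 = 1.3318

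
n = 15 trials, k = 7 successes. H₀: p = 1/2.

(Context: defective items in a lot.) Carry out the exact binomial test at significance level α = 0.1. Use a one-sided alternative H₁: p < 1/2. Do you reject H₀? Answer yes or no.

Exact binomial: n=15, k=7, p₀=1/2=0.5000
P(X≤7) from Σ C(n,i)·p₀^i·(1−p₀)^(n−i)
p-value (one-sided, H₁ less) = 0.50000
At α=0.1: p ≥ α → fail to reject H₀

reject H₀: no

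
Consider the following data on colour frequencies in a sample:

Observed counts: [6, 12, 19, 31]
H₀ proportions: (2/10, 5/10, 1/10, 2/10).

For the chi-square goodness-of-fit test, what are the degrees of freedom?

degrees of freedom = 3

df = k − 1 = 4 − 1 = 3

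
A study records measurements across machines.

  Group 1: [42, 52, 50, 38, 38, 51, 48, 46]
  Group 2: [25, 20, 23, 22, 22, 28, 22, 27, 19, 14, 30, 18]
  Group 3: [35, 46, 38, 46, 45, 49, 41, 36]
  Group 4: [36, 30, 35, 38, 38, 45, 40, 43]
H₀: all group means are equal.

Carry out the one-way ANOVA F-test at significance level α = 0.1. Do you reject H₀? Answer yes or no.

Group means [45.62, 22.50, 42.00, 38.12], grand mean 35.444
SSB = Σnᵢ(x̄ᵢ−x̄)² = 3241.139; SSW = ΣΣ(x−x̄ᵢ)² = 795.750
MSB = 3241.139/3 = 1080.3796; MSW = 795.750/32 = 24.8672
F = MSB/MSW = 43.4460
df = (3, 32)
p-value (upper-tail) = 0.00000
At α=0.1: p < α → reject H₀

reject H₀: yes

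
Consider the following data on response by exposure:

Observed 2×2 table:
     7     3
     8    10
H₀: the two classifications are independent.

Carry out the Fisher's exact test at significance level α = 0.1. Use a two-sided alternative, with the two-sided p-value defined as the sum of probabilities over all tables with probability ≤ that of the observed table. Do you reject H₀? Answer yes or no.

reject H₀: no

Margins: r₁=10, r₂=18, c₁=15, c₂=13, n=28
p_obs = C(10,7)·C(18,8)/C(28,15); sum pmf over tables with pmf ≤ p_obs
p-value (two-sided) = 0.25431
At α=0.1: p ≥ α → fail to reject H₀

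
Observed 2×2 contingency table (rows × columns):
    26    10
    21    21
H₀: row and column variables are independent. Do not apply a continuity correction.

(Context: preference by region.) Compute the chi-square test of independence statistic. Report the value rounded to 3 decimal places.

test statistic = 3.997

Row totals [36, 42], col totals [47, 31], n=78
χ² = (26−21.69)²/21.69 + (10−14.31)²/14.31 + (21−25.31)²/25.31 + (21−16.69)²/16.69 = 3.9973
df = 1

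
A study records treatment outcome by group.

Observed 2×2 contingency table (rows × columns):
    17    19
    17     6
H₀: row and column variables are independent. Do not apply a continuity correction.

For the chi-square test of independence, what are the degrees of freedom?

df = (r−1)(c−1) = (2−1)·(2−1) = 1

degrees of freedom = 1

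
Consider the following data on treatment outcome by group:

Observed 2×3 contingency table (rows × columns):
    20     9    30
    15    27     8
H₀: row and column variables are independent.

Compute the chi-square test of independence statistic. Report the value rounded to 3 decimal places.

Row totals [59, 50], col totals [35, 36, 38], n=109
χ² = (20−18.94)²/18.94 + (9−19.49)²/19.49 + (30−20.57)²/20.57 + (15−16.06)²/16.06 + (27−16.51)²/16.51 + (8−17.43)²/17.43 = 21.8570
df = 2

test statistic = 21.857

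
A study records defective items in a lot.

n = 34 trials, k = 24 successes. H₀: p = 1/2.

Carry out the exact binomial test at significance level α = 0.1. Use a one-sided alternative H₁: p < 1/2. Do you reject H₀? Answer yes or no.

reject H₀: no

Exact binomial: n=34, k=24, p₀=1/2=0.5000
P(X≤24) from Σ C(n,i)·p₀^i·(1−p₀)^(n−i)
p-value (one-sided, H₁ less) = 0.99548
At α=0.1: p ≥ α → fail to reject H₀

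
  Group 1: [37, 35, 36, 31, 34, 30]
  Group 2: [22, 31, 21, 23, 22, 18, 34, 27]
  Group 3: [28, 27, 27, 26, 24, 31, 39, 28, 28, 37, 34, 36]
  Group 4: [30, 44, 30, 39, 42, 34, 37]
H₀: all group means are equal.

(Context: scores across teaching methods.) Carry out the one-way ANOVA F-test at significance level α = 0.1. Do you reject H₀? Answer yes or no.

Group means [33.83, 24.75, 30.42, 36.57], grand mean 30.970
SSB = Σnᵢ(x̄ᵢ−x̄)² = 582.005; SSW = ΣΣ(x−x̄ᵢ)² = 692.964
MSB = 582.005/3 = 194.0018; MSW = 692.964/29 = 23.8953
F = MSB/MSW = 8.1188
df = (3, 29)
p-value (upper-tail) = 0.00045
At α=0.1: p < α → reject H₀

reject H₀: yes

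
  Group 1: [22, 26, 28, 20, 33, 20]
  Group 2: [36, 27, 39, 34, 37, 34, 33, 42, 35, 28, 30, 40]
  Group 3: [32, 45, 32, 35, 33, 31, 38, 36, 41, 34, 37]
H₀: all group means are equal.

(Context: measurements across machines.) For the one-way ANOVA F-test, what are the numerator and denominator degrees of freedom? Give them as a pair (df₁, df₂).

k = 3 groups, N = 29 total
df = (k−1, N−k) = (3−1, 29−3) = (2, 26)

degrees of freedom = [2, 26]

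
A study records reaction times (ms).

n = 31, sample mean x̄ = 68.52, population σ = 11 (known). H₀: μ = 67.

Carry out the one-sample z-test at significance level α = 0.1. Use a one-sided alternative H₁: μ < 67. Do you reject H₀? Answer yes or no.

SE = σ/√n = 11/√31 = 1.9757
z = (x̄−μ₀)/SE = (68.52−67)/1.9757 = 0.7694
p-value (one-sided, H₁ less) = 0.77916
At α=0.1: p ≥ α → fail to reject H₀

reject H₀: no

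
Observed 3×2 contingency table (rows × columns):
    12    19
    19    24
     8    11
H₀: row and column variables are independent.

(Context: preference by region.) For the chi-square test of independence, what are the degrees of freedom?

df = (r−1)(c−1) = (3−1)·(2−1) = 2

degrees of freedom = 2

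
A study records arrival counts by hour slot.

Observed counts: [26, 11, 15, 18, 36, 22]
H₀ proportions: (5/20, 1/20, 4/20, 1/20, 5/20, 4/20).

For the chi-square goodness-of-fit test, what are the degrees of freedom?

degrees of freedom = 5

df = k − 1 = 6 − 1 = 5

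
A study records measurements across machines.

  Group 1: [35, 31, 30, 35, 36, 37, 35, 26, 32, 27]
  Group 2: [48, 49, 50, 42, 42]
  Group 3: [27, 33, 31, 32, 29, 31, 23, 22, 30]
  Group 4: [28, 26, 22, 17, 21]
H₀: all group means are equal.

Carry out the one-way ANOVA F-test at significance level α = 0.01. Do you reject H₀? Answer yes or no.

reject H₀: yes

Group means [32.40, 46.20, 28.67, 22.80], grand mean 31.966
SSB = Σnᵢ(x̄ᵢ−x̄)² = 1532.966; SSW = ΣΣ(x−x̄ᵢ)² = 390.000
MSB = 1532.966/3 = 510.9885; MSW = 390.000/25 = 15.6000
F = MSB/MSW = 32.7557
df = (3, 25)
p-value (upper-tail) = 0.00000
At α=0.01: p < α → reject H₀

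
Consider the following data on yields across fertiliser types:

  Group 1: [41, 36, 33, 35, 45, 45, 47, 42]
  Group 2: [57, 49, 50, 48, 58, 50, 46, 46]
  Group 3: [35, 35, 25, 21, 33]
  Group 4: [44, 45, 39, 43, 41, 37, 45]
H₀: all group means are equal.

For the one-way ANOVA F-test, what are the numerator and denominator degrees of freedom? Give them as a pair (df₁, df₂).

k = 4 groups, N = 28 total
df = (k−1, N−k) = (4−1, 28−4) = (3, 24)

degrees of freedom = [3, 24]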